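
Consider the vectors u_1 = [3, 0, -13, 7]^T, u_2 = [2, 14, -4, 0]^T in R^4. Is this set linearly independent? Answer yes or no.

Form the matrix with these vectors as rows and row reduce.
R2 ← R2 − (2/3)·R1: [0, 14, 14/3, -14/3]
2 nonzero rows, so the 2 vectors span a space of dimension 2.
Since 2 = 2, the vectors are linearly independent.

yes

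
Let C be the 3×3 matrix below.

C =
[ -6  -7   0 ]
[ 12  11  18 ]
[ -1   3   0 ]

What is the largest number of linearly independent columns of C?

Row reduce to echelon form.
R2 ← R2 + (2)·R1: [0, -3, 18]
R3 ← R3 − (1/6)·R1: [0, 25/6, 0]
R3 ← R3 + (25/18)·R2: [0, 0, 25]
Echelon form has 3 nonzero rows, so rank(C) = 3.
The rank gives the maximum number of linearly independent columns: 3.

3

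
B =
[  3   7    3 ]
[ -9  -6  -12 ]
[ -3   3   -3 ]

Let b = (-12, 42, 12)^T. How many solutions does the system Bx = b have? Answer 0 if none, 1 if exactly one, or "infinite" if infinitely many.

Row reduce the augmented matrix [B | b].
R2 ← R2 + (3)·R1: [0, 15, -3, 6]
R3 ← R3 + R1: [0, 10, 0, 0]
R3 ← R3 − (2/3)·R2: [0, 0, 2, -4]
The echelon form has 3 nonzero rows, and every pivot lies in the first 3 columns, so rank(B) = rank([B|b]) = 3.
The system is consistent.
rank = 3 = number of unknowns, so the solution is unique.

1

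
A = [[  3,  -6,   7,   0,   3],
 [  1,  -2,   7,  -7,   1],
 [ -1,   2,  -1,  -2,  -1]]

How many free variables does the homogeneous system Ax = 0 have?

3

Row reduce to echelon form.
R2 ← R2 − (1/3)·R1: [0, 0, 14/3, -7, 0]
R3 ← R3 + (1/3)·R1: [0, 0, 4/3, -2, 0]
R3 ← R3 − (2/7)·R2: [0, 0, 0, 0, 0]
2 nonzero rows, so rank(A) = 2.
A has 5 columns; by rank–nullity, nullity = 5 − 2 = 3.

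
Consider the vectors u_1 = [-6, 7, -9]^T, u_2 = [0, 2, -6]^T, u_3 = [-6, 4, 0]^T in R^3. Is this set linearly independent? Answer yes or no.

no

Form the matrix with these vectors as rows and row reduce.
R3 ← R3 − R1: [0, -3, 9]
R3 ← R3 + (3/2)·R2: [0, 0, 0]
2 nonzero rows, so the 3 vectors span a space of dimension 2.
Since 2 < 3, the vectors are linearly dependent.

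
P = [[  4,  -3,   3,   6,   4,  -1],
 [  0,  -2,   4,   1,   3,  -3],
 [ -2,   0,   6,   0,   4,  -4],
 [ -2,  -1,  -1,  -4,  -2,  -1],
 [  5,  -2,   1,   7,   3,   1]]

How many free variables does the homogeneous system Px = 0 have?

3

Row reduce to echelon form.
R3 ← R3 + (1/2)·R1: [0, -3/2, 15/2, 3, 6, -9/2]
R4 ← R4 + (1/2)·R1: [0, -5/2, 1/2, -1, 0, -3/2]
R5 ← R5 − (5/4)·R1: [0, 7/4, -11/4, -1/2, -2, 9/4]
R3 ← R3 − (3/4)·R2: [0, 0, 9/2, 9/4, 15/4, -9/4]
R4 ← R4 − (5/4)·R2: [0, 0, -9/2, -9/4, -15/4, 9/4]
R5 ← R5 + (7/8)·R2: [0, 0, 3/4, 3/8, 5/8, -3/8]
R4 ← R4 + R3: [0, 0, 0, 0, 0, 0]
R5 ← R5 − (1/6)·R3: [0, 0, 0, 0, 0, 0]
3 nonzero rows, so rank(P) = 3.
P has 6 columns; by rank–nullity, nullity = 6 − 3 = 3.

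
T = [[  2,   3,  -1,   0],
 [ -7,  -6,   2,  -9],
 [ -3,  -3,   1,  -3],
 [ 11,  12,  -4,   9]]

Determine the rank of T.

2

Row reduce to echelon form.
R2 ← R2 + (7/2)·R1: [0, 9/2, -3/2, -9]
R3 ← R3 + (3/2)·R1: [0, 3/2, -1/2, -3]
R4 ← R4 − (11/2)·R1: [0, -9/2, 3/2, 9]
R3 ← R3 − (1/3)·R2: [0, 0, 0, 0]
R4 ← R4 + R2: [0, 0, 0, 0]
Echelon form has 2 nonzero rows, so rank(T) = 2.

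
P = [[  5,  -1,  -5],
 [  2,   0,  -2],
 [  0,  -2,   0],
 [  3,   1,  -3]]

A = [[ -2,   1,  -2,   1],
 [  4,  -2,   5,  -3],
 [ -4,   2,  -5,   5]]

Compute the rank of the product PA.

First compute PA:
[[  6,  -3,  10, -17],
 [  4,  -2,   6,  -8],
 [ -8,   4, -10,   6],
 [ 10,  -5,  14, -15]]
Now row reduce the product.
R2 ← R2 − (2/3)·R1: [0, 0, -2/3, 10/3]
R3 ← R3 + (4/3)·R1: [0, 0, 10/3, -50/3]
R4 ← R4 − (5/3)·R1: [0, 0, -8/3, 40/3]
R3 ← R3 + (5)·R2: [0, 0, 0, 0]
R4 ← R4 − (4)·R2: [0, 0, 0, 0]
2 nonzero rows, so rank(PA) = 2.

2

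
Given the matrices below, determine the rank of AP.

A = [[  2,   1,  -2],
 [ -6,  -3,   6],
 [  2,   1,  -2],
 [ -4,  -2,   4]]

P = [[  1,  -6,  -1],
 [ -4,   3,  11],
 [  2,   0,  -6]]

First compute AP:
[[ -6,  -9,  21],
 [ 18,  27, -63],
 [ -6,  -9,  21],
 [ 12,  18, -42]]
Now row reduce the product.
R2 ← R2 + (3)·R1: [0, 0, 0]
R3 ← R3 − R1: [0, 0, 0]
R4 ← R4 + (2)·R1: [0, 0, 0]
1 nonzero row, so rank(AP) = 1.

1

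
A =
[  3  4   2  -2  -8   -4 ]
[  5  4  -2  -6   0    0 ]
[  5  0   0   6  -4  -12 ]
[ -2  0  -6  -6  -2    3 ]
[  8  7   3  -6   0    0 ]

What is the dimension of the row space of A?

4

Row reduce to echelon form.
R2 ← R2 − (5/3)·R1: [0, -8/3, -16/3, -8/3, 40/3, 20/3]
R3 ← R3 − (5/3)·R1: [0, -20/3, -10/3, 28/3, 28/3, -16/3]
R4 ← R4 + (2/3)·R1: [0, 8/3, -14/3, -22/3, -22/3, 1/3]
R5 ← R5 − (8/3)·R1: [0, -11/3, -7/3, -2/3, 64/3, 32/3]
R3 ← R3 − (5/2)·R2: [0, 0, 10, 16, -24, -22]
R4 ← R4 + R2: [0, 0, -10, -10, 6, 7]
R5 ← R5 − (11/8)·R2: [0, 0, 5, 3, 3, 3/2]
R4 ← R4 + R3: [0, 0, 0, 6, -18, -15]
R5 ← R5 − (1/2)·R3: [0, 0, 0, -5, 15, 25/2]
R5 ← R5 + (5/6)·R4: [0, 0, 0, 0, 0, 0]
Echelon form has 4 nonzero rows, so rank(A) = 4.
The row space has dimension equal to the rank: 4.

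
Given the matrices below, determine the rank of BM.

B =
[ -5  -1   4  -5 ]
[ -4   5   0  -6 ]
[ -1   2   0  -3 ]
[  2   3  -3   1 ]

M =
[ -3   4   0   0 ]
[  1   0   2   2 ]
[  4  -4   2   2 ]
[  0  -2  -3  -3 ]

2

First compute BM:
[[ 30, -26,  21,  21],
 [ 17,  -4,  28,  28],
 [  5,   2,  13,  13],
 [-15,  18,  -3,  -3]]
Now row reduce the product.
R2 ← R2 − (17/30)·R1: [0, 161/15, 161/10, 161/10]
R3 ← R3 − (1/6)·R1: [0, 19/3, 19/2, 19/2]
R4 ← R4 + (1/2)·R1: [0, 5, 15/2, 15/2]
R3 ← R3 − (95/161)·R2: [0, 0, 0, 0]
R4 ← R4 − (75/161)·R2: [0, 0, 0, 0]
2 nonzero rows, so rank(BM) = 2.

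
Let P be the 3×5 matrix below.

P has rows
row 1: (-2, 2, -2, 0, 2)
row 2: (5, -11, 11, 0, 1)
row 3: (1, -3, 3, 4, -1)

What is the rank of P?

Row reduce to echelon form.
R2 ← R2 + (5/2)·R1: [0, -6, 6, 0, 6]
R3 ← R3 + (1/2)·R1: [0, -2, 2, 4, 0]
R3 ← R3 − (1/3)·R2: [0, 0, 0, 4, -2]
Echelon form has 3 nonzero rows, so rank(P) = 3.

3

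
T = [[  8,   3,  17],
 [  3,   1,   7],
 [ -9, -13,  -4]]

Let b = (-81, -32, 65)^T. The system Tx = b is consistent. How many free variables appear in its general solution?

0

Row reduce the augmented matrix [T | b].
R2 ← R2 − (3/8)·R1: [0, -1/8, 5/8, -13/8]
R3 ← R3 + (9/8)·R1: [0, -77/8, 121/8, -209/8]
R3 ← R3 − (77)·R2: [0, 0, -33, 99]
The echelon form has 3 nonzero rows, and every pivot lies in the first 3 columns, so rank(T) = rank([T|b]) = 3.
The system is consistent.
Free variables = (unknowns) − (rank) = 3 − 3 = 0.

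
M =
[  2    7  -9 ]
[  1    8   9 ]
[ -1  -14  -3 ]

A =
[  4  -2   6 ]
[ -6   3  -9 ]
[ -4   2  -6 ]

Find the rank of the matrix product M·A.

First compute MA:
[[  2,  -1,   3],
 [-80,  40, -120],
 [ 92, -46, 138]]
Now row reduce the product.
R2 ← R2 + (40)·R1: [0, 0, 0]
R3 ← R3 − (46)·R1: [0, 0, 0]
1 nonzero row, so rank(MA) = 1.

1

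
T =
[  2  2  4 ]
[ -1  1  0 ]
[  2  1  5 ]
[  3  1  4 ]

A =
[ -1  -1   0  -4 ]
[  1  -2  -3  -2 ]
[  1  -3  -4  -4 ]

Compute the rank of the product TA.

2

First compute TA:
[[  4, -18, -22, -28],
 [  2,  -1,  -3,   2],
 [  4, -19, -23, -30],
 [  2, -17, -19, -30]]
Now row reduce the product.
R2 ← R2 − (1/2)·R1: [0, 8, 8, 16]
R3 ← R3 − R1: [0, -1, -1, -2]
R4 ← R4 − (1/2)·R1: [0, -8, -8, -16]
R3 ← R3 + (1/8)·R2: [0, 0, 0, 0]
R4 ← R4 + R2: [0, 0, 0, 0]
2 nonzero rows, so rank(TA) = 2.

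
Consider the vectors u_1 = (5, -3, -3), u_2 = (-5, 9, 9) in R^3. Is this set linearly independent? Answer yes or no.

Form the matrix with these vectors as rows and row reduce.
R2 ← R2 + R1: [0, 6, 6]
2 nonzero rows, so the 2 vectors span a space of dimension 2.
Since 2 = 2, the vectors are linearly independent.

yes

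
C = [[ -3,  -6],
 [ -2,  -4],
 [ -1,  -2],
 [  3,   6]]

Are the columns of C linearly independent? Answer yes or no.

no

Row reduce C to echelon form.
R2 ← R2 − (2/3)·R1: [0, 0]
R3 ← R3 − (1/3)·R1: [0, 0]
R4 ← R4 + R1: [0, 0]
1 pivot among 2 columns.
Only 1 < 2 pivot columns, so the columns are linearly dependent.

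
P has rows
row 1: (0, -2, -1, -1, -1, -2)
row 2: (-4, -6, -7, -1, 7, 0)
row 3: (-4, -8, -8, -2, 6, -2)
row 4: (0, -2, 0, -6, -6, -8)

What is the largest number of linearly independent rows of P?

Row reduce to echelon form.
Swap R1 ↔ R2
R3 ← R3 − R1: [0, -2, -1, -1, -1, -2]
R3 ← R3 − R2: [0, 0, 0, 0, 0, 0]
R4 ← R4 − R2: [0, 0, 1, -5, -5, -6]
Swap R3 ↔ R4
Echelon form has 3 nonzero rows, so rank(P) = 3.
The rank gives the maximum number of linearly independent rows: 3.

3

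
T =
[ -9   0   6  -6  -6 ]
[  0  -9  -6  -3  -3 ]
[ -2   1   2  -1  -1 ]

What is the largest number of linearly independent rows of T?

2

Row reduce to echelon form.
R3 ← R3 − (2/9)·R1: [0, 1, 2/3, 1/3, 1/3]
R3 ← R3 + (1/9)·R2: [0, 0, 0, 0, 0]
Echelon form has 2 nonzero rows, so rank(T) = 2.
The rank gives the maximum number of linearly independent rows: 2.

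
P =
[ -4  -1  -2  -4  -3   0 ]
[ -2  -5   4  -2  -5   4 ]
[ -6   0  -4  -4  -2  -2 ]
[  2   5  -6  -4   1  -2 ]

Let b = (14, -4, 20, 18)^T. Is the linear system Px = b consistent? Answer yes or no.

yes

Row reduce the augmented matrix [P | b].
R2 ← R2 − (1/2)·R1: [0, -9/2, 5, 0, -7/2, 4, -11]
R3 ← R3 − (3/2)·R1: [0, 3/2, -1, 2, 5/2, -2, -1]
R4 ← R4 + (1/2)·R1: [0, 9/2, -7, -6, -1/2, -2, 25]
R3 ← R3 + (1/3)·R2: [0, 0, 2/3, 2, 4/3, -2/3, -14/3]
R4 ← R4 + R2: [0, 0, -2, -6, -4, 2, 14]
R4 ← R4 + (3)·R3: [0, 0, 0, 0, 0, 0, 0]
The echelon form has 3 nonzero rows, and every pivot lies in the first 6 columns, so rank(P) = rank([P|b]) = 3.
The system is consistent.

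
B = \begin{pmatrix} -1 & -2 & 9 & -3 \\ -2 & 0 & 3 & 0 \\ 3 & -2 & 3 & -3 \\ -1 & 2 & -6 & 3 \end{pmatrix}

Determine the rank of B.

Row reduce to echelon form.
R2 ← R2 − (2)·R1: [0, 4, -15, 6]
R3 ← R3 + (3)·R1: [0, -8, 30, -12]
R4 ← R4 − R1: [0, 4, -15, 6]
R3 ← R3 + (2)·R2: [0, 0, 0, 0]
R4 ← R4 − R2: [0, 0, 0, 0]
Echelon form has 2 nonzero rows, so rank(B) = 2.

2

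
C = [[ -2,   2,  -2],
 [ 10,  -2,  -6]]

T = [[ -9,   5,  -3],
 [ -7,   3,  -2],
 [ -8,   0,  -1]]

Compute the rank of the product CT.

First compute CT:
[[ 20,  -4,   4],
 [-28,  44, -20]]
Now row reduce the product.
R2 ← R2 + (7/5)·R1: [0, 192/5, -72/5]
2 nonzero rows, so rank(CT) = 2.

2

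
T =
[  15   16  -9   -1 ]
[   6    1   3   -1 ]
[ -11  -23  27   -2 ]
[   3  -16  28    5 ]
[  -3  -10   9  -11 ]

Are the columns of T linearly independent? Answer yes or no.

yes

Row reduce T to echelon form.
R2 ← R2 − (2/5)·R1: [0, -27/5, 33/5, -3/5]
R3 ← R3 + (11/15)·R1: [0, -169/15, 102/5, -41/15]
R4 ← R4 − (1/5)·R1: [0, -96/5, 149/5, 26/5]
R5 ← R5 + (1/5)·R1: [0, -34/5, 36/5, -56/5]
R3 ← R3 − (169/81)·R2: [0, 0, 179/27, -40/27]
R4 ← R4 − (32/9)·R2: [0, 0, 19/3, 22/3]
R5 ← R5 − (34/27)·R2: [0, 0, -10/9, -94/9]
R4 ← R4 − (171/179)·R3: [0, 0, 0, 1566/179]
R5 ← R5 + (30/179)·R3: [0, 0, 0, -1914/179]
R5 ← R5 + (11/9)·R4: [0, 0, 0, 0]
4 pivots among 4 columns.
Every column is a pivot column, so the columns are linearly independent.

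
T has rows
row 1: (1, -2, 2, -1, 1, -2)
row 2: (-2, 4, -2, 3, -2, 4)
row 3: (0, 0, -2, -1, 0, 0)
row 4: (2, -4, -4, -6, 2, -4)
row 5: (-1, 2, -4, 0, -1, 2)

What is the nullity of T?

4

Row reduce to echelon form.
R2 ← R2 + (2)·R1: [0, 0, 2, 1, 0, 0]
R4 ← R4 − (2)·R1: [0, 0, -8, -4, 0, 0]
R5 ← R5 + R1: [0, 0, -2, -1, 0, 0]
R3 ← R3 + R2: [0, 0, 0, 0, 0, 0]
R4 ← R4 + (4)·R2: [0, 0, 0, 0, 0, 0]
R5 ← R5 + R2: [0, 0, 0, 0, 0, 0]
2 nonzero rows, so rank(T) = 2.
T has 6 columns; by rank–nullity, nullity = 6 − 2 = 4.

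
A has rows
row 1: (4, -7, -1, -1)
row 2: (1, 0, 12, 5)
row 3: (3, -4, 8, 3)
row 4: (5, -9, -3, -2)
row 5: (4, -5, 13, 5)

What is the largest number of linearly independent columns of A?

Row reduce to echelon form.
R2 ← R2 − (1/4)·R1: [0, 7/4, 49/4, 21/4]
R3 ← R3 − (3/4)·R1: [0, 5/4, 35/4, 15/4]
R4 ← R4 − (5/4)·R1: [0, -1/4, -7/4, -3/4]
R5 ← R5 − R1: [0, 2, 14, 6]
R3 ← R3 − (5/7)·R2: [0, 0, 0, 0]
R4 ← R4 + (1/7)·R2: [0, 0, 0, 0]
R5 ← R5 − (8/7)·R2: [0, 0, 0, 0]
Echelon form has 2 nonzero rows, so rank(A) = 2.
The rank gives the maximum number of linearly independent columns: 2.

2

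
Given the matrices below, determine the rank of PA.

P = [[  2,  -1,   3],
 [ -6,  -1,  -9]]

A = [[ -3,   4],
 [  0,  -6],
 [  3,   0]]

First compute PA:
[[  3,  14],
 [ -9, -18]]
Now row reduce the product.
R2 ← R2 + (3)·R1: [0, 24]
2 nonzero rows, so rank(PA) = 2.

2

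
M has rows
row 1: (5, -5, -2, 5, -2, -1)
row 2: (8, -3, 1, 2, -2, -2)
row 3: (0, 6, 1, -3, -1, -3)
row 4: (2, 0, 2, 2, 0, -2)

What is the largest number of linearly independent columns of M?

Row reduce to echelon form.
R2 ← R2 − (8/5)·R1: [0, 5, 21/5, -6, 6/5, -2/5]
R4 ← R4 − (2/5)·R1: [0, 2, 14/5, 0, 4/5, -8/5]
R3 ← R3 − (6/5)·R2: [0, 0, -101/25, 21/5, -61/25, -63/25]
R4 ← R4 − (2/5)·R2: [0, 0, 28/25, 12/5, 8/25, -36/25]
R4 ← R4 + (28/101)·R3: [0, 0, 0, 360/101, -36/101, -216/101]
Echelon form has 4 nonzero rows, so rank(M) = 4.
The rank gives the maximum number of linearly independent columns: 4.

4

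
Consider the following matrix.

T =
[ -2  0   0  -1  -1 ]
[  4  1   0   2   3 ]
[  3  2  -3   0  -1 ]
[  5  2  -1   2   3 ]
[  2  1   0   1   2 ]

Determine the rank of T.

3

Row reduce to echelon form.
R2 ← R2 + (2)·R1: [0, 1, 0, 0, 1]
R3 ← R3 + (3/2)·R1: [0, 2, -3, -3/2, -5/2]
R4 ← R4 + (5/2)·R1: [0, 2, -1, -1/2, 1/2]
R5 ← R5 + R1: [0, 1, 0, 0, 1]
R3 ← R3 − (2)·R2: [0, 0, -3, -3/2, -9/2]
R4 ← R4 − (2)·R2: [0, 0, -1, -1/2, -3/2]
R5 ← R5 − R2: [0, 0, 0, 0, 0]
R4 ← R4 − (1/3)·R3: [0, 0, 0, 0, 0]
Echelon form has 3 nonzero rows, so rank(T) = 3.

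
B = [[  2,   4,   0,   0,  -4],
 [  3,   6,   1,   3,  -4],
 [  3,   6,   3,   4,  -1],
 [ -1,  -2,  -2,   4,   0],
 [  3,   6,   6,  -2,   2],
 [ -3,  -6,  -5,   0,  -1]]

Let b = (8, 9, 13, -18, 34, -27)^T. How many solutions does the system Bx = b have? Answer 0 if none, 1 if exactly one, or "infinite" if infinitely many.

Row reduce the augmented matrix [B | b].
R2 ← R2 − (3/2)·R1: [0, 0, 1, 3, 2, -3]
R3 ← R3 − (3/2)·R1: [0, 0, 3, 4, 5, 1]
R4 ← R4 + (1/2)·R1: [0, 0, -2, 4, -2, -14]
R5 ← R5 − (3/2)·R1: [0, 0, 6, -2, 8, 22]
R6 ← R6 + (3/2)·R1: [0, 0, -5, 0, -7, -15]
R3 ← R3 − (3)·R2: [0, 0, 0, -5, -1, 10]
R4 ← R4 + (2)·R2: [0, 0, 0, 10, 2, -20]
R5 ← R5 − (6)·R2: [0, 0, 0, -20, -4, 40]
R6 ← R6 + (5)·R2: [0, 0, 0, 15, 3, -30]
R4 ← R4 + (2)·R3: [0, 0, 0, 0, 0, 0]
R5 ← R5 − (4)·R3: [0, 0, 0, 0, 0, 0]
R6 ← R6 + (3)·R3: [0, 0, 0, 0, 0, 0]
The echelon form has 3 nonzero rows, and every pivot lies in the first 5 columns, so rank(B) = rank([B|b]) = 3.
The system is consistent.
rank = 3 < 5 unknowns, so there are infinitely many solutions.

infinite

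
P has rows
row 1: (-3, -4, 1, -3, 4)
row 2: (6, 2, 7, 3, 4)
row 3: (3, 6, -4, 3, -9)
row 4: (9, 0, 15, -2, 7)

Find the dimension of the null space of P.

2

Row reduce to echelon form.
R2 ← R2 + (2)·R1: [0, -6, 9, -3, 12]
R3 ← R3 + R1: [0, 2, -3, 0, -5]
R4 ← R4 + (3)·R1: [0, -12, 18, -11, 19]
R3 ← R3 + (1/3)·R2: [0, 0, 0, -1, -1]
R4 ← R4 − (2)·R2: [0, 0, 0, -5, -5]
R4 ← R4 − (5)·R3: [0, 0, 0, 0, 0]
3 nonzero rows, so rank(P) = 3.
P has 5 columns; by rank–nullity, nullity = 5 − 3 = 2.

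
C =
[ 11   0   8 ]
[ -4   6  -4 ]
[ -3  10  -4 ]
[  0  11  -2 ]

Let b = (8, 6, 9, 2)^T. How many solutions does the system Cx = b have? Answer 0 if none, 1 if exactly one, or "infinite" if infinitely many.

Row reduce the augmented matrix [C | b].
R2 ← R2 + (4/11)·R1: [0, 6, -12/11, 98/11]
R3 ← R3 + (3/11)·R1: [0, 10, -20/11, 123/11]
R3 ← R3 − (5/3)·R2: [0, 0, 0, -11/3]
R4 ← R4 − (11/6)·R2: [0, 0, 0, -43/3]
R4 ← R4 − (43/11)·R3: [0, 0, 0, 0]
The echelon form has 3 nonzero rows; the last pivot sits in the augmented column, so rank(C) = 2 but rank([C|b]) = 3.
Since the ranks differ, the system is inconsistent.
It has no solutions.

0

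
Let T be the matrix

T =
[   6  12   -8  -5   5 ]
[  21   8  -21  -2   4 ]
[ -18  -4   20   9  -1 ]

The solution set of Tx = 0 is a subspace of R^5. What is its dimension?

Row reduce to echelon form.
R2 ← R2 − (7/2)·R1: [0, -34, 7, 31/2, -27/2]
R3 ← R3 + (3)·R1: [0, 32, -4, -6, 14]
R3 ← R3 + (16/17)·R2: [0, 0, 44/17, 146/17, 22/17]
3 nonzero rows, so rank(T) = 3.
T has 5 columns; by rank–nullity, nullity = 5 − 3 = 2.

2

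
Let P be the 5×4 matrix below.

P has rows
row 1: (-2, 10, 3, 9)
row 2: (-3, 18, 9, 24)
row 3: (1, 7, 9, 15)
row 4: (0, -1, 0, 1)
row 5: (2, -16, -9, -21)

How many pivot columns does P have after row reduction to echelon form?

3

Row reduce to echelon form.
R2 ← R2 − (3/2)·R1: [0, 3, 9/2, 21/2]
R3 ← R3 + (1/2)·R1: [0, 12, 21/2, 39/2]
R5 ← R5 + R1: [0, -6, -6, -12]
R3 ← R3 − (4)·R2: [0, 0, -15/2, -45/2]
R4 ← R4 + (1/3)·R2: [0, 0, 3/2, 9/2]
R5 ← R5 + (2)·R2: [0, 0, 3, 9]
R4 ← R4 + (1/5)·R3: [0, 0, 0, 0]
R5 ← R5 + (2/5)·R3: [0, 0, 0, 0]
Echelon form has 3 nonzero rows, so rank(P) = 3.
Each nonzero row contributes one pivot column: 3 pivot columns.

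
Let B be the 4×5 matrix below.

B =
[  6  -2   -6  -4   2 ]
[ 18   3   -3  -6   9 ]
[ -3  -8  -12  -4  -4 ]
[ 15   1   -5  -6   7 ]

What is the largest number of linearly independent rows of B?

2

Row reduce to echelon form.
R2 ← R2 − (3)·R1: [0, 9, 15, 6, 3]
R3 ← R3 + (1/2)·R1: [0, -9, -15, -6, -3]
R4 ← R4 − (5/2)·R1: [0, 6, 10, 4, 2]
R3 ← R3 + R2: [0, 0, 0, 0, 0]
R4 ← R4 − (2/3)·R2: [0, 0, 0, 0, 0]
Echelon form has 2 nonzero rows, so rank(B) = 2.
The rank gives the maximum number of linearly independent rows: 2.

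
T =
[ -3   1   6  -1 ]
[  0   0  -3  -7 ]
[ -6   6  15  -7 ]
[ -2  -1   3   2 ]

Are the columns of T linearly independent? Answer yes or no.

Row reduce T to echelon form.
R3 ← R3 − (2)·R1: [0, 4, 3, -5]
R4 ← R4 − (2/3)·R1: [0, -5/3, -1, 8/3]
Swap R2 ↔ R3
R4 ← R4 + (5/12)·R2: [0, 0, 1/4, 7/12]
R4 ← R4 + (1/12)·R3: [0, 0, 0, 0]
3 pivots among 4 columns.
Only 3 < 4 pivot columns, so the columns are linearly dependent.

no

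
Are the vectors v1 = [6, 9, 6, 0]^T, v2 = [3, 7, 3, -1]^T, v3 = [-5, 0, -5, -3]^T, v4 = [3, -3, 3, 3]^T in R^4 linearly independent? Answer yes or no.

Form the matrix with these vectors as rows and row reduce.
R2 ← R2 − (1/2)·R1: [0, 5/2, 0, -1]
R3 ← R3 + (5/6)·R1: [0, 15/2, 0, -3]
R4 ← R4 − (1/2)·R1: [0, -15/2, 0, 3]
R3 ← R3 − (3)·R2: [0, 0, 0, 0]
R4 ← R4 + (3)·R2: [0, 0, 0, 0]
2 nonzero rows, so the 4 vectors span a space of dimension 2.
Since 2 < 4, the vectors are linearly dependent.

no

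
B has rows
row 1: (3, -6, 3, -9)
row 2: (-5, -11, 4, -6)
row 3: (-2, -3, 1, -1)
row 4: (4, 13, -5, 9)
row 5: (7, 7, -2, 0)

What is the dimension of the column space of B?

2

Row reduce to echelon form.
R2 ← R2 + (5/3)·R1: [0, -21, 9, -21]
R3 ← R3 + (2/3)·R1: [0, -7, 3, -7]
R4 ← R4 − (4/3)·R1: [0, 21, -9, 21]
R5 ← R5 − (7/3)·R1: [0, 21, -9, 21]
R3 ← R3 − (1/3)·R2: [0, 0, 0, 0]
R4 ← R4 + R2: [0, 0, 0, 0]
R5 ← R5 + R2: [0, 0, 0, 0]
Echelon form has 2 nonzero rows, so rank(B) = 2.
The column space has dimension equal to the rank: 2.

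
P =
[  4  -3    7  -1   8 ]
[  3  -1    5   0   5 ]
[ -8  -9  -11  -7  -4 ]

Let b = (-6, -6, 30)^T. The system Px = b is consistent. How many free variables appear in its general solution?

3

Row reduce the augmented matrix [P | b].
R2 ← R2 − (3/4)·R1: [0, 5/4, -1/4, 3/4, -1, -3/2]
R3 ← R3 + (2)·R1: [0, -15, 3, -9, 12, 18]
R3 ← R3 + (12)·R2: [0, 0, 0, 0, 0, 0]
The echelon form has 2 nonzero rows, and every pivot lies in the first 5 columns, so rank(P) = rank([P|b]) = 2.
The system is consistent.
Free variables = (unknowns) − (rank) = 5 − 2 = 3.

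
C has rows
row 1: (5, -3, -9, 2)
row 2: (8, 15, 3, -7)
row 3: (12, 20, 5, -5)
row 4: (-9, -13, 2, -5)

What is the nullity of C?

Row reduce to echelon form.
R2 ← R2 − (8/5)·R1: [0, 99/5, 87/5, -51/5]
R3 ← R3 − (12/5)·R1: [0, 136/5, 133/5, -49/5]
R4 ← R4 + (9/5)·R1: [0, -92/5, -71/5, -7/5]
R3 ← R3 − (136/99)·R2: [0, 0, 89/33, 139/33]
R4 ← R4 + (92/99)·R2: [0, 0, 65/33, -359/33]
R4 ← R4 − (65/89)·R3: [0, 0, 0, -1242/89]
4 nonzero rows, so rank(C) = 4.
C has 4 columns; by rank–nullity, nullity = 4 − 4 = 0.

0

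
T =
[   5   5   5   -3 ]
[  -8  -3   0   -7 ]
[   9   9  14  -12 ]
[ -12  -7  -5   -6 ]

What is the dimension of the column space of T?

Row reduce to echelon form.
R2 ← R2 + (8/5)·R1: [0, 5, 8, -59/5]
R3 ← R3 − (9/5)·R1: [0, 0, 5, -33/5]
R4 ← R4 + (12/5)·R1: [0, 5, 7, -66/5]
R4 ← R4 − R2: [0, 0, -1, -7/5]
R4 ← R4 + (1/5)·R3: [0, 0, 0, -68/25]
Echelon form has 4 nonzero rows, so rank(T) = 4.
The column space has dimension equal to the rank: 4.

4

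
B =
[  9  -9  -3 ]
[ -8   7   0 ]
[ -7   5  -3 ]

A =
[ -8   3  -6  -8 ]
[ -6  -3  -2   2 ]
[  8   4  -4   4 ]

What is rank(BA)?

First compute BA:
[[-42,  42, -24, -102],
 [ 22, -45,  34,  78],
 [  2, -48,  44,  54]]
Now row reduce the product.
R2 ← R2 + (11/21)·R1: [0, -23, 150/7, 172/7]
R3 ← R3 + (1/21)·R1: [0, -46, 300/7, 344/7]
R3 ← R3 − (2)·R2: [0, 0, 0, 0]
2 nonzero rows, so rank(BA) = 2.

2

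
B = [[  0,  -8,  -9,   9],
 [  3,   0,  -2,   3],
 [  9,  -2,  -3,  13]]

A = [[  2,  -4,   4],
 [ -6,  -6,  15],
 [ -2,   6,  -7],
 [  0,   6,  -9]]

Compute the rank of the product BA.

First compute BA:
[[ 66,  48, -138],
 [ 10,  -6,  -1],
 [ 36,  36, -90]]
Now row reduce the product.
R2 ← R2 − (5/33)·R1: [0, -146/11, 219/11]
R3 ← R3 − (6/11)·R1: [0, 108/11, -162/11]
R3 ← R3 + (54/73)·R2: [0, 0, 0]
2 nonzero rows, so rank(BA) = 2.

2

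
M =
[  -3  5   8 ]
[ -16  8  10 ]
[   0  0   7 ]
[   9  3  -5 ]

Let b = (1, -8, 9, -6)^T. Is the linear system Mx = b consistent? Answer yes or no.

Row reduce the augmented matrix [M | b].
R2 ← R2 − (16/3)·R1: [0, -56/3, -98/3, -40/3]
R4 ← R4 + (3)·R1: [0, 18, 19, -3]
R4 ← R4 + (27/28)·R2: [0, 0, -25/2, -111/7]
R4 ← R4 + (25/14)·R3: [0, 0, 0, 3/14]
The echelon form has 4 nonzero rows; the last pivot sits in the augmented column, so rank(M) = 3 but rank([M|b]) = 4.
Since the ranks differ, the system is inconsistent.

no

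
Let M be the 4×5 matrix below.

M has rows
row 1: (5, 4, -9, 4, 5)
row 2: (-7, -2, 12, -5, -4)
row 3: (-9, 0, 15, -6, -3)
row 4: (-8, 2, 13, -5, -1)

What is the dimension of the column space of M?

2

Row reduce to echelon form.
R2 ← R2 + (7/5)·R1: [0, 18/5, -3/5, 3/5, 3]
R3 ← R3 + (9/5)·R1: [0, 36/5, -6/5, 6/5, 6]
R4 ← R4 + (8/5)·R1: [0, 42/5, -7/5, 7/5, 7]
R3 ← R3 − (2)·R2: [0, 0, 0, 0, 0]
R4 ← R4 − (7/3)·R2: [0, 0, 0, 0, 0]
Echelon form has 2 nonzero rows, so rank(M) = 2.
The column space has dimension equal to the rank: 2.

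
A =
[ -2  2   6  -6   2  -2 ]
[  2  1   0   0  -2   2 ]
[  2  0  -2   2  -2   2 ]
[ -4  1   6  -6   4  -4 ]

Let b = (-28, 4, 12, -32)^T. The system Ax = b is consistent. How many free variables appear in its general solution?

Row reduce the augmented matrix [A | b].
R2 ← R2 + R1: [0, 3, 6, -6, 0, 0, -24]
R3 ← R3 + R1: [0, 2, 4, -4, 0, 0, -16]
R4 ← R4 − (2)·R1: [0, -3, -6, 6, 0, 0, 24]
R3 ← R3 − (2/3)·R2: [0, 0, 0, 0, 0, 0, 0]
R4 ← R4 + R2: [0, 0, 0, 0, 0, 0, 0]
The echelon form has 2 nonzero rows, and every pivot lies in the first 6 columns, so rank(A) = rank([A|b]) = 2.
The system is consistent.
Free variables = (unknowns) − (rank) = 6 − 2 = 4.

4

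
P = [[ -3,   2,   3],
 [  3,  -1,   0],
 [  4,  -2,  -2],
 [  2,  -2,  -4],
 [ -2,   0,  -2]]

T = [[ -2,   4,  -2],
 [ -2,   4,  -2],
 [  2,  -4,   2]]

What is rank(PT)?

First compute PT:
[[  8, -16,   8],
 [ -4,   8,  -4],
 [ -8,  16,  -8],
 [ -8,  16,  -8],
 [  0,   0,   0]]
Now row reduce the product.
R2 ← R2 + (1/2)·R1: [0, 0, 0]
R3 ← R3 + R1: [0, 0, 0]
R4 ← R4 + R1: [0, 0, 0]
1 nonzero row, so rank(PT) = 1.

1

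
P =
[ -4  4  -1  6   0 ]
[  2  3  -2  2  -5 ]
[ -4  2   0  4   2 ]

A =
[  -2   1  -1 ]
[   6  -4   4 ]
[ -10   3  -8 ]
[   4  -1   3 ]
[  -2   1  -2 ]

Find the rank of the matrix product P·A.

First compute PA:
[[ 66, -29,  46],
 [ 52, -23,  42],
 [ 32, -14,  20]]
Now row reduce the product.
R2 ← R2 − (26/33)·R1: [0, -5/33, 190/33]
R3 ← R3 − (16/33)·R1: [0, 2/33, -76/33]
R3 ← R3 + (2/5)·R2: [0, 0, 0]
2 nonzero rows, so rank(PA) = 2.

2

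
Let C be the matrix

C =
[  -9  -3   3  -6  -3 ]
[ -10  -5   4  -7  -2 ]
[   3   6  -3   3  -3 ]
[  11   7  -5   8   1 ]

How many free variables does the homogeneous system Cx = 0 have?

3

Row reduce to echelon form.
R2 ← R2 − (10/9)·R1: [0, -5/3, 2/3, -1/3, 4/3]
R3 ← R3 + (1/3)·R1: [0, 5, -2, 1, -4]
R4 ← R4 + (11/9)·R1: [0, 10/3, -4/3, 2/3, -8/3]
R3 ← R3 + (3)·R2: [0, 0, 0, 0, 0]
R4 ← R4 + (2)·R2: [0, 0, 0, 0, 0]
2 nonzero rows, so rank(C) = 2.
C has 5 columns; by rank–nullity, nullity = 5 − 2 = 3.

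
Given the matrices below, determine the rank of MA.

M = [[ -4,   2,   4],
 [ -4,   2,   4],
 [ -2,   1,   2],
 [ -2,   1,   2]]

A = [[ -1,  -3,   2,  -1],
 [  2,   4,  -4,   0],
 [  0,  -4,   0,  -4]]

First compute MA:
[[  8,   4, -16, -12],
 [  8,   4, -16, -12],
 [  4,   2,  -8,  -6],
 [  4,   2,  -8,  -6]]
Now row reduce the product.
R2 ← R2 − R1: [0, 0, 0, 0]
R3 ← R3 − (1/2)·R1: [0, 0, 0, 0]
R4 ← R4 − (1/2)·R1: [0, 0, 0, 0]
1 nonzero row, so rank(MA) = 1.

1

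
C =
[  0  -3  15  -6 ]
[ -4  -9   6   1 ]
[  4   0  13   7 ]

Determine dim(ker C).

1

Row reduce to echelon form.
Swap R1 ↔ R2
R3 ← R3 + R1: [0, -9, 19, 8]
R3 ← R3 − (3)·R2: [0, 0, -26, 26]
3 nonzero rows, so rank(C) = 3.
C has 4 columns; by rank–nullity, nullity = 4 − 3 = 1.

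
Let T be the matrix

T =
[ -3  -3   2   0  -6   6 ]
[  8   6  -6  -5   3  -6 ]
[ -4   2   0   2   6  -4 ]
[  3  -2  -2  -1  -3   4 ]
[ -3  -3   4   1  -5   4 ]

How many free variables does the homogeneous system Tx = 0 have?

2

Row reduce to echelon form.
R2 ← R2 + (8/3)·R1: [0, -2, -2/3, -5, -13, 10]
R3 ← R3 − (4/3)·R1: [0, 6, -8/3, 2, 14, -12]
R4 ← R4 + R1: [0, -5, 0, -1, -9, 10]
R5 ← R5 − R1: [0, 0, 2, 1, 1, -2]
R3 ← R3 + (3)·R2: [0, 0, -14/3, -13, -25, 18]
R4 ← R4 − (5/2)·R2: [0, 0, 5/3, 23/2, 47/2, -15]
R4 ← R4 + (5/14)·R3: [0, 0, 0, 48/7, 102/7, -60/7]
R5 ← R5 + (3/7)·R3: [0, 0, 0, -32/7, -68/7, 40/7]
R5 ← R5 + (2/3)·R4: [0, 0, 0, 0, 0, 0]
4 nonzero rows, so rank(T) = 4.
T has 6 columns; by rank–nullity, nullity = 6 − 4 = 2.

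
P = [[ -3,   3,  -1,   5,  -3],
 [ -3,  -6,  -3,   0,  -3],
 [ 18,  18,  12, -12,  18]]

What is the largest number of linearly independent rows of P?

Row reduce to echelon form.
R2 ← R2 − R1: [0, -9, -2, -5, 0]
R3 ← R3 + (6)·R1: [0, 36, 6, 18, 0]
R3 ← R3 + (4)·R2: [0, 0, -2, -2, 0]
Echelon form has 3 nonzero rows, so rank(P) = 3.
The rank gives the maximum number of linearly independent rows: 3.

3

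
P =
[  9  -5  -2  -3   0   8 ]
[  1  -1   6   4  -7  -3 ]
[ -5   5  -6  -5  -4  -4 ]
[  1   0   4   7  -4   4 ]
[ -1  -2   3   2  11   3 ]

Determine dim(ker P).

Row reduce to echelon form.
R2 ← R2 − (1/9)·R1: [0, -4/9, 56/9, 13/3, -7, -35/9]
R3 ← R3 + (5/9)·R1: [0, 20/9, -64/9, -20/3, -4, 4/9]
R4 ← R4 − (1/9)·R1: [0, 5/9, 38/9, 22/3, -4, 28/9]
R5 ← R5 + (1/9)·R1: [0, -23/9, 25/9, 5/3, 11, 35/9]
R3 ← R3 + (5)·R2: [0, 0, 24, 15, -39, -19]
R4 ← R4 + (5/4)·R2: [0, 0, 12, 51/4, -51/4, -7/4]
R5 ← R5 − (23/4)·R2: [0, 0, -33, -93/4, 205/4, 105/4]
R4 ← R4 − (1/2)·R3: [0, 0, 0, 21/4, 27/4, 31/4]
R5 ← R5 + (11/8)·R3: [0, 0, 0, -21/8, -19/8, 1/8]
R5 ← R5 + (1/2)·R4: [0, 0, 0, 0, 1, 4]
5 nonzero rows, so rank(P) = 5.
P has 6 columns; by rank–nullity, nullity = 6 − 5 = 1.

1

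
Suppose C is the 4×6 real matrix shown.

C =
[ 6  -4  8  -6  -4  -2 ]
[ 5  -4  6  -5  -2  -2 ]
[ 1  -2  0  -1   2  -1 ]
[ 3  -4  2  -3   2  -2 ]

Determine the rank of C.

2

Row reduce to echelon form.
R2 ← R2 − (5/6)·R1: [0, -2/3, -2/3, 0, 4/3, -1/3]
R3 ← R3 − (1/6)·R1: [0, -4/3, -4/3, 0, 8/3, -2/3]
R4 ← R4 − (1/2)·R1: [0, -2, -2, 0, 4, -1]
R3 ← R3 − (2)·R2: [0, 0, 0, 0, 0, 0]
R4 ← R4 − (3)·R2: [0, 0, 0, 0, 0, 0]
Echelon form has 2 nonzero rows, so rank(C) = 2.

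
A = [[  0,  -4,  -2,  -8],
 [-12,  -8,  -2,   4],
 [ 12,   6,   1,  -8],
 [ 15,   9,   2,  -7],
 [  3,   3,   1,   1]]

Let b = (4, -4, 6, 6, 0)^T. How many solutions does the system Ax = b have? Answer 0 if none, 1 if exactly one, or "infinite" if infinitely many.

infinite

Row reduce the augmented matrix [A | b].
Swap R1 ↔ R2
R3 ← R3 + R1: [0, -2, -1, -4, 2]
R4 ← R4 + (5/4)·R1: [0, -1, -1/2, -2, 1]
R5 ← R5 + (1/4)·R1: [0, 1, 1/2, 2, -1]
R3 ← R3 − (1/2)·R2: [0, 0, 0, 0, 0]
R4 ← R4 − (1/4)·R2: [0, 0, 0, 0, 0]
R5 ← R5 + (1/4)·R2: [0, 0, 0, 0, 0]
The echelon form has 2 nonzero rows, and every pivot lies in the first 4 columns, so rank(A) = rank([A|b]) = 2.
The system is consistent.
rank = 2 < 4 unknowns, so there are infinitely many solutions.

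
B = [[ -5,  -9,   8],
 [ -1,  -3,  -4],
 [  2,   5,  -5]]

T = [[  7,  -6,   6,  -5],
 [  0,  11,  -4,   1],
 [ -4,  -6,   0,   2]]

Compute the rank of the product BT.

2

First compute BT:
[[-67, -117,   6,  32],
 [  9,  -3,   6,  -6],
 [ 34,  73,  -8, -15]]
Now row reduce the product.
R2 ← R2 + (9/67)·R1: [0, -1254/67, 456/67, -114/67]
R3 ← R3 + (34/67)·R1: [0, 913/67, -332/67, 83/67]
R3 ← R3 + (83/114)·R2: [0, 0, 0, 0]
2 nonzero rows, so rank(BT) = 2.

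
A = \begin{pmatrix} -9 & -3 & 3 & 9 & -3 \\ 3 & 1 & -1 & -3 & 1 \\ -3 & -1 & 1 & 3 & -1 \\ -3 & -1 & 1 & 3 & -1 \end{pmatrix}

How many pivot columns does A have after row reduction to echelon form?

Row reduce to echelon form.
R2 ← R2 + (1/3)·R1: [0, 0, 0, 0, 0]
R3 ← R3 − (1/3)·R1: [0, 0, 0, 0, 0]
R4 ← R4 − (1/3)·R1: [0, 0, 0, 0, 0]
Echelon form has 1 nonzero row, so rank(A) = 1.
Each nonzero row contributes one pivot column: 1 pivot columns.

1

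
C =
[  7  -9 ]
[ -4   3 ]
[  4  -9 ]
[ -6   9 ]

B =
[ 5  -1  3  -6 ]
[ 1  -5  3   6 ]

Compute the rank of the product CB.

2

First compute CB:
[[ 26,  38,  -6, -96],
 [-17, -11,  -3,  42],
 [ 11,  41, -15, -78],
 [-21, -39,   9,  90]]
Now row reduce the product.
R2 ← R2 + (17/26)·R1: [0, 180/13, -90/13, -270/13]
R3 ← R3 − (11/26)·R1: [0, 324/13, -162/13, -486/13]
R4 ← R4 + (21/26)·R1: [0, -108/13, 54/13, 162/13]
R3 ← R3 − (9/5)·R2: [0, 0, 0, 0]
R4 ← R4 + (3/5)·R2: [0, 0, 0, 0]
2 nonzero rows, so rank(CB) = 2.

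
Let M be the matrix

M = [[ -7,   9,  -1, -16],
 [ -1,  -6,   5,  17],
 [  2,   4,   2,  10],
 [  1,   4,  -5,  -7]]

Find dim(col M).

Row reduce to echelon form.
R2 ← R2 − (1/7)·R1: [0, -51/7, 36/7, 135/7]
R3 ← R3 + (2/7)·R1: [0, 46/7, 12/7, 38/7]
R4 ← R4 + (1/7)·R1: [0, 37/7, -36/7, -65/7]
R3 ← R3 + (46/51)·R2: [0, 0, 108/17, 388/17]
R4 ← R4 + (37/51)·R2: [0, 0, -24/17, 80/17]
R4 ← R4 + (2/9)·R3: [0, 0, 0, 88/9]
Echelon form has 4 nonzero rows, so rank(M) = 4.
The column space has dimension equal to the rank: 4.

4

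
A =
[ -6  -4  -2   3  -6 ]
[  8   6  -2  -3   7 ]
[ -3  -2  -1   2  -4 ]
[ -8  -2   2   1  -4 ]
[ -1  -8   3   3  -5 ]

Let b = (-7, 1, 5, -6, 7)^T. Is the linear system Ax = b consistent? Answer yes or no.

no

Row reduce the augmented matrix [A | b].
R2 ← R2 + (4/3)·R1: [0, 2/3, -14/3, 1, -1, -25/3]
R3 ← R3 − (1/2)·R1: [0, 0, 0, 1/2, -1, 17/2]
R4 ← R4 − (4/3)·R1: [0, 10/3, 14/3, -3, 4, 10/3]
R5 ← R5 − (1/6)·R1: [0, -22/3, 10/3, 5/2, -4, 49/6]
R4 ← R4 − (5)·R2: [0, 0, 28, -8, 9, 45]
R5 ← R5 + (11)·R2: [0, 0, -48, 27/2, -15, -167/2]
Swap R3 ↔ R4
R5 ← R5 + (12/7)·R3: [0, 0, 0, -3/14, 3/7, -89/14]
R5 ← R5 + (3/7)·R4: [0, 0, 0, 0, 0, -19/7]
The echelon form has 5 nonzero rows; the last pivot sits in the augmented column, so rank(A) = 4 but rank([A|b]) = 5.
Since the ranks differ, the system is inconsistent.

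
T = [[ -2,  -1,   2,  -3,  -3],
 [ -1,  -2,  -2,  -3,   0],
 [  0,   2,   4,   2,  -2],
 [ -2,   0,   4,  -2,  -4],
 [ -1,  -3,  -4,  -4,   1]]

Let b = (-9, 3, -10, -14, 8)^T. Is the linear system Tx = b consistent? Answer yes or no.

Row reduce the augmented matrix [T | b].
R2 ← R2 − (1/2)·R1: [0, -3/2, -3, -3/2, 3/2, 15/2]
R4 ← R4 − R1: [0, 1, 2, 1, -1, -5]
R5 ← R5 − (1/2)·R1: [0, -5/2, -5, -5/2, 5/2, 25/2]
R3 ← R3 + (4/3)·R2: [0, 0, 0, 0, 0, 0]
R4 ← R4 + (2/3)·R2: [0, 0, 0, 0, 0, 0]
R5 ← R5 − (5/3)·R2: [0, 0, 0, 0, 0, 0]
The echelon form has 2 nonzero rows, and every pivot lies in the first 5 columns, so rank(T) = rank([T|b]) = 2.
The system is consistent.

yes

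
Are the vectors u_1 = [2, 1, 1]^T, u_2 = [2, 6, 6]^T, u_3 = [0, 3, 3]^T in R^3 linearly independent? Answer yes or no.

Form the matrix with these vectors as rows and row reduce.
R2 ← R2 − R1: [0, 5, 5]
R3 ← R3 − (3/5)·R2: [0, 0, 0]
2 nonzero rows, so the 3 vectors span a space of dimension 2.
Since 2 < 3, the vectors are linearly dependent.

no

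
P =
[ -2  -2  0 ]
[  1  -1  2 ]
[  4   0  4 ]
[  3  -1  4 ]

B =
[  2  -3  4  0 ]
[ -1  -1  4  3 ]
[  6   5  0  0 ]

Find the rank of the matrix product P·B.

First compute PB:
[[ -2,   8, -16,  -6],
 [ 15,   8,   0,  -3],
 [ 32,   8,  16,   0],
 [ 31,  12,   8,  -3]]
Now row reduce the product.
R2 ← R2 + (15/2)·R1: [0, 68, -120, -48]
R3 ← R3 + (16)·R1: [0, 136, -240, -96]
R4 ← R4 + (31/2)·R1: [0, 136, -240, -96]
R3 ← R3 − (2)·R2: [0, 0, 0, 0]
R4 ← R4 − (2)·R2: [0, 0, 0, 0]
2 nonzero rows, so rank(PB) = 2.

2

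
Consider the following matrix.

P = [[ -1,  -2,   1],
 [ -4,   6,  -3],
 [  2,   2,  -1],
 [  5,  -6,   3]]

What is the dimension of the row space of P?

Row reduce to echelon form.
R2 ← R2 − (4)·R1: [0, 14, -7]
R3 ← R3 + (2)·R1: [0, -2, 1]
R4 ← R4 + (5)·R1: [0, -16, 8]
R3 ← R3 + (1/7)·R2: [0, 0, 0]
R4 ← R4 + (8/7)·R2: [0, 0, 0]
Echelon form has 2 nonzero rows, so rank(P) = 2.
The row space has dimension equal to the rank: 2.

2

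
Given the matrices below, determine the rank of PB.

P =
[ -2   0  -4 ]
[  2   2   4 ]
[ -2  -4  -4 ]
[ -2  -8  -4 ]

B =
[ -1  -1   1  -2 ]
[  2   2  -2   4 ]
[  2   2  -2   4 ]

First compute PB:
[[ -6,  -6,   6, -12],
 [ 10,  10, -10,  20],
 [-14, -14,  14, -28],
 [-22, -22,  22, -44]]
Now row reduce the product.
R2 ← R2 + (5/3)·R1: [0, 0, 0, 0]
R3 ← R3 − (7/3)·R1: [0, 0, 0, 0]
R4 ← R4 − (11/3)·R1: [0, 0, 0, 0]
1 nonzero row, so rank(PB) = 1.

1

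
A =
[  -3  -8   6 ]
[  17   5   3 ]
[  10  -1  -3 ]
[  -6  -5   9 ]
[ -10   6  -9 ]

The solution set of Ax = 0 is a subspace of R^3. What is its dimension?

Row reduce to echelon form.
R2 ← R2 + (17/3)·R1: [0, -121/3, 37]
R3 ← R3 + (10/3)·R1: [0, -83/3, 17]
R4 ← R4 − (2)·R1: [0, 11, -3]
R5 ← R5 − (10/3)·R1: [0, 98/3, -29]
R3 ← R3 − (83/121)·R2: [0, 0, -1014/121]
R4 ← R4 + (3/11)·R2: [0, 0, 78/11]
R5 ← R5 + (98/121)·R2: [0, 0, 117/121]
R4 ← R4 + (11/13)·R3: [0, 0, 0]
R5 ← R5 + (3/26)·R3: [0, 0, 0]
3 nonzero rows, so rank(A) = 3.
A has 3 columns; by rank–nullity, nullity = 3 − 3 = 0.

0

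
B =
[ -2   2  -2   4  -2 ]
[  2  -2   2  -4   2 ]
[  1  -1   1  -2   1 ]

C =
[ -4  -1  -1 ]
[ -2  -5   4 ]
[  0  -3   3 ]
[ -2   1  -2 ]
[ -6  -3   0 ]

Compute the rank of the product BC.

First compute BC:
[[  8,   8,  -4],
 [ -8,  -8,   4],
 [ -4,  -4,   2]]
Now row reduce the product.
R2 ← R2 + R1: [0, 0, 0]
R3 ← R3 + (1/2)·R1: [0, 0, 0]
1 nonzero row, so rank(BC) = 1.

1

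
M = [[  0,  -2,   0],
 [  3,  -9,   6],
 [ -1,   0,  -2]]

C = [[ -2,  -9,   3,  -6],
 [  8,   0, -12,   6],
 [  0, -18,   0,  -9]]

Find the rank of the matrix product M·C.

First compute MC:
[[-16,   0,  24, -12],
 [-78, -135, 117, -126],
 [  2,  45,  -3,  24]]
Now row reduce the product.
R2 ← R2 − (39/8)·R1: [0, -135, 0, -135/2]
R3 ← R3 + (1/8)·R1: [0, 45, 0, 45/2]
R3 ← R3 + (1/3)·R2: [0, 0, 0, 0]
2 nonzero rows, so rank(MC) = 2.

2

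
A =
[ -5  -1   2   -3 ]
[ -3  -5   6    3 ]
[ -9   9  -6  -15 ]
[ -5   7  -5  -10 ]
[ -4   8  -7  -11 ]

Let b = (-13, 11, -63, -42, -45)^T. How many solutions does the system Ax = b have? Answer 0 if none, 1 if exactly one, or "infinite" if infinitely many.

Row reduce the augmented matrix [A | b].
R2 ← R2 − (3/5)·R1: [0, -22/5, 24/5, 24/5, 94/5]
R3 ← R3 − (9/5)·R1: [0, 54/5, -48/5, -48/5, -198/5]
R4 ← R4 − R1: [0, 8, -7, -7, -29]
R5 ← R5 − (4/5)·R1: [0, 44/5, -43/5, -43/5, -173/5]
R3 ← R3 + (27/11)·R2: [0, 0, 24/11, 24/11, 72/11]
R4 ← R4 + (20/11)·R2: [0, 0, 19/11, 19/11, 57/11]
R5 ← R5 + (2)·R2: [0, 0, 1, 1, 3]
R4 ← R4 − (19/24)·R3: [0, 0, 0, 0, 0]
R5 ← R5 − (11/24)·R3: [0, 0, 0, 0, 0]
The echelon form has 3 nonzero rows, and every pivot lies in the first 4 columns, so rank(A) = rank([A|b]) = 3.
The system is consistent.
rank = 3 < 4 unknowns, so there are infinitely many solutions.

infinite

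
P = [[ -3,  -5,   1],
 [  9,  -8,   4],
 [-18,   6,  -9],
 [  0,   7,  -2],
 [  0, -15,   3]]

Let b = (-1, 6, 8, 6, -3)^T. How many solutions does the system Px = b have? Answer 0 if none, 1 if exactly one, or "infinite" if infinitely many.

Row reduce the augmented matrix [P | b].
R2 ← R2 + (3)·R1: [0, -23, 7, 3]
R3 ← R3 − (6)·R1: [0, 36, -15, 14]
R3 ← R3 + (36/23)·R2: [0, 0, -93/23, 430/23]
R4 ← R4 + (7/23)·R2: [0, 0, 3/23, 159/23]
R5 ← R5 − (15/23)·R2: [0, 0, -36/23, -114/23]
R4 ← R4 + (1/31)·R3: [0, 0, 0, 233/31]
R5 ← R5 − (12/31)·R3: [0, 0, 0, -378/31]
R5 ← R5 + (378/233)·R4: [0, 0, 0, 0]
The echelon form has 4 nonzero rows; the last pivot sits in the augmented column, so rank(P) = 3 but rank([P|b]) = 4.
Since the ranks differ, the system is inconsistent.
It has no solutions.

0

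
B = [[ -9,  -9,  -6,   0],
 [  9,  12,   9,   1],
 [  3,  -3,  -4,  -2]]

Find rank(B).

2

Row reduce to echelon form.
R2 ← R2 + R1: [0, 3, 3, 1]
R3 ← R3 + (1/3)·R1: [0, -6, -6, -2]
R3 ← R3 + (2)·R2: [0, 0, 0, 0]
Echelon form has 2 nonzero rows, so rank(B) = 2.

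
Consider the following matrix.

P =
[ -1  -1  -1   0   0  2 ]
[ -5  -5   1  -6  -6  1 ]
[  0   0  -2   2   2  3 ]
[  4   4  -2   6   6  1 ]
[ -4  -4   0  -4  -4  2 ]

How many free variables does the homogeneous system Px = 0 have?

4

Row reduce to echelon form.
R2 ← R2 − (5)·R1: [0, 0, 6, -6, -6, -9]
R4 ← R4 + (4)·R1: [0, 0, -6, 6, 6, 9]
R5 ← R5 − (4)·R1: [0, 0, 4, -4, -4, -6]
R3 ← R3 + (1/3)·R2: [0, 0, 0, 0, 0, 0]
R4 ← R4 + R2: [0, 0, 0, 0, 0, 0]
R5 ← R5 − (2/3)·R2: [0, 0, 0, 0, 0, 0]
2 nonzero rows, so rank(P) = 2.
P has 6 columns; by rank–nullity, nullity = 6 − 2 = 4.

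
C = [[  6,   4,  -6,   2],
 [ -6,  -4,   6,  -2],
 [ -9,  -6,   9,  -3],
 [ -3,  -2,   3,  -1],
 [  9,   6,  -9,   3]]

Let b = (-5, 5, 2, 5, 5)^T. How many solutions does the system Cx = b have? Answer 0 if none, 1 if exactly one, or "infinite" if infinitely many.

Row reduce the augmented matrix [C | b].
R2 ← R2 + R1: [0, 0, 0, 0, 0]
R3 ← R3 + (3/2)·R1: [0, 0, 0, 0, -11/2]
R4 ← R4 + (1/2)·R1: [0, 0, 0, 0, 5/2]
R5 ← R5 − (3/2)·R1: [0, 0, 0, 0, 25/2]
Swap R2 ↔ R3
R4 ← R4 + (5/11)·R2: [0, 0, 0, 0, 0]
R5 ← R5 + (25/11)·R2: [0, 0, 0, 0, 0]
The echelon form has 2 nonzero rows; the last pivot sits in the augmented column, so rank(C) = 1 but rank([C|b]) = 2.
Since the ranks differ, the system is inconsistent.
It has no solutions.

0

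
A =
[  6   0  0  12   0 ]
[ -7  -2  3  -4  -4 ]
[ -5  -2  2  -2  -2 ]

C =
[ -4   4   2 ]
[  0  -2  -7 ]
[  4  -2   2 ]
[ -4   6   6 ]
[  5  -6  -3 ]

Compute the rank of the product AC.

First compute AC:
[[-72,  96,  84],
 [ 36, -30,  -6],
 [ 26, -20,   2]]
Now row reduce the product.
R2 ← R2 + (1/2)·R1: [0, 18, 36]
R3 ← R3 + (13/36)·R1: [0, 44/3, 97/3]
R3 ← R3 − (22/27)·R2: [0, 0, 3]
3 nonzero rows, so rank(AC) = 3.

3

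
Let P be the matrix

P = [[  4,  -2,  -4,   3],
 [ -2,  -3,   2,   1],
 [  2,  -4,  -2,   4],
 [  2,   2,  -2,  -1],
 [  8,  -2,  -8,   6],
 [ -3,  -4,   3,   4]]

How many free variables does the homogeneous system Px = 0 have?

Row reduce to echelon form.
R2 ← R2 + (1/2)·R1: [0, -4, 0, 5/2]
R3 ← R3 − (1/2)·R1: [0, -3, 0, 5/2]
R4 ← R4 − (1/2)·R1: [0, 3, 0, -5/2]
R5 ← R5 − (2)·R1: [0, 2, 0, 0]
R6 ← R6 + (3/4)·R1: [0, -11/2, 0, 25/4]
R3 ← R3 − (3/4)·R2: [0, 0, 0, 5/8]
R4 ← R4 + (3/4)·R2: [0, 0, 0, -5/8]
R5 ← R5 + (1/2)·R2: [0, 0, 0, 5/4]
R6 ← R6 − (11/8)·R2: [0, 0, 0, 45/16]
R4 ← R4 + R3: [0, 0, 0, 0]
R5 ← R5 − (2)·R3: [0, 0, 0, 0]
R6 ← R6 − (9/2)·R3: [0, 0, 0, 0]
3 nonzero rows, so rank(P) = 3.
P has 4 columns; by rank–nullity, nullity = 4 − 3 = 1.

1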